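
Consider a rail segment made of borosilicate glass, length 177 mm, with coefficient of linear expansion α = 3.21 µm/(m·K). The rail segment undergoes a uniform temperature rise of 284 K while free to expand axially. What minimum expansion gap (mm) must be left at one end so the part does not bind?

ΔL = α·L₀·ΔT = 3.21×10⁻⁶ × 177 mm × 284.0 K = 0.161 mm.

0.161 mm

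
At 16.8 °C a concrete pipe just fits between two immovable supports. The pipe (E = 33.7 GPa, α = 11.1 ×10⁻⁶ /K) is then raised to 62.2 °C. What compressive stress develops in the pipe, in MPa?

ΔT = 45.40 K. Constrained thermal stress σ = E·α·ΔT = 33.70×10³ MPa × 11.1×10⁻⁶ × 45.40 = 17.0 MPa (compressive).

17.0 MPa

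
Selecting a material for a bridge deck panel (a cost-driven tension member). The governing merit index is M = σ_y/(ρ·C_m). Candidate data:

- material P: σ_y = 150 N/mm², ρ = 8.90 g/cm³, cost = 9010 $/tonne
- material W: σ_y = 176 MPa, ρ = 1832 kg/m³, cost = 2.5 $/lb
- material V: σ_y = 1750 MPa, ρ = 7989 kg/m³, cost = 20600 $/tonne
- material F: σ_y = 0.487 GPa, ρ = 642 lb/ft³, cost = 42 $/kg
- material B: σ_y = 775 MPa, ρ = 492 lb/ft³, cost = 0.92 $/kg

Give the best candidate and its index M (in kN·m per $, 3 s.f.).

material B, M = 107 kN·m per $

In SI units:
  material P: σ_y = 150.0 MPa, ρ = 8900 kg/m³, cost = 9.010 $/kg
  material W: σ_y = 176.0 MPa, ρ = 1832 kg/m³, cost = 5.511 $/kg
  material V: σ_y = 1750 MPa, ρ = 7989 kg/m³, cost = 20.60 $/kg
  material F: σ_y = 487.0 MPa, ρ = 10280 kg/m³, cost = 42.00 $/kg
  material B: σ_y = 775.0 MPa, ρ = 7881 kg/m³, cost = 0.9200 $/kg
  material B: M = 107 kN·m per $
  material W: M = 17.4 kN·m per $
  material V: M = 10.6 kN·m per $
  material P: M = 1.87 kN·m per $
  material F: M = 1.13 kN·m per $
Material B has the largest M.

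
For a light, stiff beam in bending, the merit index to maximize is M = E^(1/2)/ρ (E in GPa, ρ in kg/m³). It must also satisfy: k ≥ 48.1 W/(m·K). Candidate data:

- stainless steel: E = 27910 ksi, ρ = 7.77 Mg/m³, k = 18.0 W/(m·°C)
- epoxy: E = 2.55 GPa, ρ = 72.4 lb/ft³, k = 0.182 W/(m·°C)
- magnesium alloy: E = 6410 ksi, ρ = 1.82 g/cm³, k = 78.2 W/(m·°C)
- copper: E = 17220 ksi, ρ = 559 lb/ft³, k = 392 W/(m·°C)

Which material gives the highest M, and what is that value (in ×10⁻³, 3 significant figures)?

Screen on constraints: k ≥ 48.1 W/(m·K). Survivors: magnesium alloy, copper.
After converting to SI:
  magnesium alloy: E = 44.20 GPa, ρ = 1820 kg/m³
  copper: E = 118.7 GPa, ρ = 8954 kg/m³
  magnesium alloy: M = 3.65×10⁻³
  copper: M = 1.22×10⁻³
The maximum is for magnesium alloy.

magnesium alloy, M = 3.65×10⁻³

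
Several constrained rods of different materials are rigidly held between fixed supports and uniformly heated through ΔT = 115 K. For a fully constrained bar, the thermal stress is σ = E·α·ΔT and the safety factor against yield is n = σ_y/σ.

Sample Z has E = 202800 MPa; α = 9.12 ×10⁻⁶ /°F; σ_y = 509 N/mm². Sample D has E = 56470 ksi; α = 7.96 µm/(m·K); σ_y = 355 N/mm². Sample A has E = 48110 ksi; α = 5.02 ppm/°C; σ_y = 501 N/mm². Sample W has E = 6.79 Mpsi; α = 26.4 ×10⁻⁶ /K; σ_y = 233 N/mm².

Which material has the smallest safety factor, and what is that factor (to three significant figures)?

sample D, n = 0.996

In consistent units (E in GPa, α in ×10⁻⁶/K, σ_y in MPa):
  sample Z: E = 202.8, α = 16.4, σ_y = 509.0 → σ = 383 MPa, n = 1.33
  sample D: E = 389.3, α = 7.96, σ_y = 355.0 → σ = 356 MPa, n = 0.996
  sample A: E = 331.7, α = 5.02, σ_y = 501.0 → σ = 191 MPa, n = 2.62
  sample W: E = 46.82, α = 26.4, σ_y = 233.0 → σ = 142 MPa, n = 1.64
The minimum is sample D at n = 0.996.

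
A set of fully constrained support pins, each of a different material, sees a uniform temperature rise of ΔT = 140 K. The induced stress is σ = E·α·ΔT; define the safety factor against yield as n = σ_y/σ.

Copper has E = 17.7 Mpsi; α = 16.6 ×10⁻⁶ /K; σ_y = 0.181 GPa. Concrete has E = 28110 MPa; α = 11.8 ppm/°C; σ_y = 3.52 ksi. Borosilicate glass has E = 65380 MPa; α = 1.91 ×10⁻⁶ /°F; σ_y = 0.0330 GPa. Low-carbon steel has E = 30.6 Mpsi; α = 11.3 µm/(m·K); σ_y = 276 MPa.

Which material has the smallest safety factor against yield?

Converting E to GPa, α to ×10⁻⁶/K, σ_y to MPa, then σ and n for each:
  copper: E = 122.0, α = 16.6, σ_y = 181.0 → σ = 284 MPa, n = 0.638
  concrete: E = 28.11, α = 11.8, σ_y = 24.27 → σ = 46.4 MPa, n = 0.523
  borosilicate glass: E = 65.38, α = 3.44, σ_y = 33.00 → σ = 31.5 MPa, n = 1.05
  low-carbon steel: E = 211.0, α = 11.3, σ_y = 276.0 → σ = 334 MPa, n = 0.827
The minimum is concrete at n = 0.523.

concrete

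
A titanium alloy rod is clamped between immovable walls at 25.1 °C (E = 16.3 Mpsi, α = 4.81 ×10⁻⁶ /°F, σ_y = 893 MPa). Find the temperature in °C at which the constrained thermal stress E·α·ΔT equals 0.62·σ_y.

E = 16.3 Mpsi = 112.4 GPa.
α = 4.81×10⁻⁶/°F × 9/5 = 8.66×10⁻⁶/K.
E·α·ΔT = 553.7 MPa ⇒ ΔT = 553.7 / (112.4×10³ × 8.66×10⁻⁶) = 569.0 K.
T = 25.1 + 569.0 = 594.1 °C.

594 °C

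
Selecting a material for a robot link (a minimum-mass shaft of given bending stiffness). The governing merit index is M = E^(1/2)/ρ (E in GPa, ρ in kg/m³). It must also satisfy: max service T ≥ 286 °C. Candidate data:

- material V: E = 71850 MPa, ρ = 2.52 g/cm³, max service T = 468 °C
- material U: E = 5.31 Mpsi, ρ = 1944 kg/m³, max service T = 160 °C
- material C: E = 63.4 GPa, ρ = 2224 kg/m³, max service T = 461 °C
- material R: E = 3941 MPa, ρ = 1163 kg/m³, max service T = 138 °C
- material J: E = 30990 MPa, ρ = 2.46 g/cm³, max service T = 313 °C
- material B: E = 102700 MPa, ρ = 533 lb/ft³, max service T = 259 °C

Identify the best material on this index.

material C

Screen on constraints: max service T ≥ 286 °C. Survivors: material V, material C, material J.
Normalizing units and computing the index:
  material V: E = 71.85 GPa, ρ = 2520 kg/m³
  material C: E = 63.40 GPa, ρ = 2224 kg/m³
  material J: E = 30.99 GPa, ρ = 2460 kg/m³
  material C: M = 3.58×10⁻³
  material V: M = 3.36×10⁻³
  material J: M = 2.26×10⁻³
Material C has the largest M.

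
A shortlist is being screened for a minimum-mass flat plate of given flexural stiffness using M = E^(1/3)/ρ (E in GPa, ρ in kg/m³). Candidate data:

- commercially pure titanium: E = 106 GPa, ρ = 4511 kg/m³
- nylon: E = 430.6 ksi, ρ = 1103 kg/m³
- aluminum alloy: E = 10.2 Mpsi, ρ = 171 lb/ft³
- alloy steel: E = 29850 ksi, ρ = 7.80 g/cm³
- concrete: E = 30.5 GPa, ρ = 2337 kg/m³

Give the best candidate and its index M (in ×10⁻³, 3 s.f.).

In SI units:
  commercially pure titanium: E = 106.0 GPa, ρ = 4511 kg/m³
  nylon: E = 2.969 GPa, ρ = 1103 kg/m³
  aluminum alloy: E = 70.33 GPa, ρ = 2739 kg/m³
  alloy steel: E = 205.8 GPa, ρ = 7800 kg/m³
  concrete: E = 30.50 GPa, ρ = 2337 kg/m³
  aluminum alloy: M = 1.51×10⁻³
  concrete: M = 1.34×10⁻³
  nylon: M = 1.30×10⁻³
  commercially pure titanium: M = 1.05×10⁻³
  alloy steel: M = 0.757×10⁻³
The maximum is for aluminum alloy.

aluminum alloy, M = 1.51×10⁻³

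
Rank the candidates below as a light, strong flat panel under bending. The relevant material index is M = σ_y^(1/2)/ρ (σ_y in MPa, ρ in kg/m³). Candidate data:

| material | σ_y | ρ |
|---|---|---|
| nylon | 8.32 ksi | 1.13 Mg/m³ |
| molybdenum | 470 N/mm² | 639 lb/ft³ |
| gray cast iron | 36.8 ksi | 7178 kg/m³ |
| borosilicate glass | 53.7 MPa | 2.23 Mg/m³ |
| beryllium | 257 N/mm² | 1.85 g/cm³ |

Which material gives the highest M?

beryllium

In SI units:
  nylon: σ_y = 57.36 MPa, ρ = 1130 kg/m³
  molybdenum: σ_y = 470.0 MPa, ρ = 10240 kg/m³
  gray cast iron: σ_y = 253.7 MPa, ρ = 7178 kg/m³
  borosilicate glass: σ_y = 53.70 MPa, ρ = 2230 kg/m³
  beryllium: σ_y = 257.0 MPa, ρ = 1850 kg/m³
  beryllium: M = 8.67×10⁻³
  nylon: M = 6.70×10⁻³
  borosilicate glass: M = 3.29×10⁻³
  gray cast iron: M = 2.22×10⁻³
  molybdenum: M = 2.12×10⁻³
The maximum is for beryllium.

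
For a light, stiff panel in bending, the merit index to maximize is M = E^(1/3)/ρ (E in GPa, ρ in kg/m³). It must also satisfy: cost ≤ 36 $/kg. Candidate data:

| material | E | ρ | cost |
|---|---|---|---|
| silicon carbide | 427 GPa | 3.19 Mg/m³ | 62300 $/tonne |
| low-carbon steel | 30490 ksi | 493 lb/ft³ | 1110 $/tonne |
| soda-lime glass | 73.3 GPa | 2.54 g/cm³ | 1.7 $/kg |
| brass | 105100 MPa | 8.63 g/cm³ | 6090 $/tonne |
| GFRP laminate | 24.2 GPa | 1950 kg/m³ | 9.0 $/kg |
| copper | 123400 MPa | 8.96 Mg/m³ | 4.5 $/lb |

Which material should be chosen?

soda-lime glass

Screen on constraints: cost ≤ 36 $/kg. Survivors: low-carbon steel, soda-lime glass, brass, GFRP laminate, copper.
Putting every candidate on a common basis:
  low-carbon steel: E = 210.2 GPa, ρ = 7897 kg/m³
  soda-lime glass: E = 73.30 GPa, ρ = 2540 kg/m³
  brass: E = 105.1 GPa, ρ = 8630 kg/m³
  GFRP laminate: E = 24.20 GPa, ρ = 1950 kg/m³
  copper: E = 123.4 GPa, ρ = 8960 kg/m³
  soda-lime glass: M = 1.65×10⁻³
  GFRP laminate: M = 1.48×10⁻³
  low-carbon steel: M = 0.753×10⁻³
  copper: M = 0.556×10⁻³
  brass: M = 0.547×10⁻³
Highest index: soda-lime glass.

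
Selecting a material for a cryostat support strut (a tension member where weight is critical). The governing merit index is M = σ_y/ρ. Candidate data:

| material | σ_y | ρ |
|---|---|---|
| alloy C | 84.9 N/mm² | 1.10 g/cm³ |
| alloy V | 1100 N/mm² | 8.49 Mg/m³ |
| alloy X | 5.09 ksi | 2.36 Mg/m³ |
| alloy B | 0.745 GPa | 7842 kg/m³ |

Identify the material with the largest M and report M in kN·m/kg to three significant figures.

alloy V, M = 130 kN·m/kg

In SI units:
  alloy C: σ_y = 84.90 MPa, ρ = 1100 kg/m³
  alloy V: σ_y = 1100 MPa, ρ = 8490 kg/m³
  alloy X: σ_y = 35.09 MPa, ρ = 2360 kg/m³
  alloy B: σ_y = 745.0 MPa, ρ = 7842 kg/m³
  alloy V: M = 130 kN·m/kg
  alloy B: M = 95.0 kN·m/kg
  alloy C: M = 77.2 kN·m/kg
  alloy X: M = 14.9 kN·m/kg
Alloy V has the largest M.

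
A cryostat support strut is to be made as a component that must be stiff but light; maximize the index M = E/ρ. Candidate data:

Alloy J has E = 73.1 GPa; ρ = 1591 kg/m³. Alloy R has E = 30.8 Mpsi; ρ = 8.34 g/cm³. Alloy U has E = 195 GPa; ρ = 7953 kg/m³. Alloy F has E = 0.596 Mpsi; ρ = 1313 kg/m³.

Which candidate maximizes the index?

alloy J

Normalizing units and computing the index:
  alloy J: E = 73.10 GPa, ρ = 1591 kg/m³
  alloy R: E = 212.4 GPa, ρ = 8340 kg/m³
  alloy U: E = 195.0 GPa, ρ = 7953 kg/m³
  alloy F: E = 4.109 GPa, ρ = 1313 kg/m³
  alloy J: M = 45.9 MN·m/kg
  alloy R: M = 25.5 MN·m/kg
  alloy U: M = 24.5 MN·m/kg
  alloy F: M = 3.13 MN·m/kg
Highest index: alloy J.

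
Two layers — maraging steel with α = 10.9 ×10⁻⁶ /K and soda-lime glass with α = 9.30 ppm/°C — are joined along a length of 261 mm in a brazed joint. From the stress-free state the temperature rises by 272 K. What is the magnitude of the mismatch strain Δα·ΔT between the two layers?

Δα = |10.9 − 9.30|×10⁻⁶/K = 1.60×10⁻⁶/K.
Mismatch strain = Δα·ΔT = 1.60×10⁻⁶ × 272.0 = 4.35×10⁻⁴.

4.35×10⁻⁴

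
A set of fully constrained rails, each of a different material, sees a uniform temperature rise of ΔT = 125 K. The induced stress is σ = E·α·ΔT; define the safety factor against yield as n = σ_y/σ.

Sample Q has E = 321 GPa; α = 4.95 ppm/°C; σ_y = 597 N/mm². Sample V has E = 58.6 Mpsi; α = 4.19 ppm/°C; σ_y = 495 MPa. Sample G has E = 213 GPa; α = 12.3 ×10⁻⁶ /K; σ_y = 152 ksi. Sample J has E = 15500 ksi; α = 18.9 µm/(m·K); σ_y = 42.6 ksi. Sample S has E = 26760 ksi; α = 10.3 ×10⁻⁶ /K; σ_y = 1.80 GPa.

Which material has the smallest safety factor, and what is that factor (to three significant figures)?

sample J, n = 1.16

With everything in SI (GPa, ×10⁻⁶/K, MPa):
  sample Q: E = 321.0, α = 4.95, σ_y = 597.0 → σ = 199 MPa, n = 3.01
  sample V: E = 404.0, α = 4.19, σ_y = 495.0 → σ = 212 MPa, n = 2.34
  sample G: E = 213.0, α = 12.3, σ_y = 1048 → σ = 327 MPa, n = 3.20
  sample J: E = 106.9, α = 18.9, σ_y = 293.7 → σ = 252 MPa, n = 1.16
  sample S: E = 184.5, α = 10.3, σ_y = 1800 → σ = 238 MPa, n = 7.58
Sample J has the lowest safety factor, n = 1.16.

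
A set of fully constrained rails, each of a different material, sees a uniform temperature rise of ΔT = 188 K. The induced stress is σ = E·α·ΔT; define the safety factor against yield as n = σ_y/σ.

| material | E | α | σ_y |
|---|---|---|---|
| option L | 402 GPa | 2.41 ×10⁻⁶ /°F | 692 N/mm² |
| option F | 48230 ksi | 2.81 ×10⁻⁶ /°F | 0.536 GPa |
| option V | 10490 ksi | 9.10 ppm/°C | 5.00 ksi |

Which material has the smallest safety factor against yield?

option V

Converting E to GPa, α to ×10⁻⁶/K, σ_y to MPa, then σ and n for each:
  option L: E = 402.0, α = 4.34, σ_y = 692.0 → σ = 328 MPa, n = 2.11
  option F: E = 332.5, α = 5.06, σ_y = 536.0 → σ = 316 MPa, n = 1.70
  option V: E = 72.33, α = 9.10, σ_y = 34.47 → σ = 124 MPa, n = 0.279
The minimum is option V at n = 0.279.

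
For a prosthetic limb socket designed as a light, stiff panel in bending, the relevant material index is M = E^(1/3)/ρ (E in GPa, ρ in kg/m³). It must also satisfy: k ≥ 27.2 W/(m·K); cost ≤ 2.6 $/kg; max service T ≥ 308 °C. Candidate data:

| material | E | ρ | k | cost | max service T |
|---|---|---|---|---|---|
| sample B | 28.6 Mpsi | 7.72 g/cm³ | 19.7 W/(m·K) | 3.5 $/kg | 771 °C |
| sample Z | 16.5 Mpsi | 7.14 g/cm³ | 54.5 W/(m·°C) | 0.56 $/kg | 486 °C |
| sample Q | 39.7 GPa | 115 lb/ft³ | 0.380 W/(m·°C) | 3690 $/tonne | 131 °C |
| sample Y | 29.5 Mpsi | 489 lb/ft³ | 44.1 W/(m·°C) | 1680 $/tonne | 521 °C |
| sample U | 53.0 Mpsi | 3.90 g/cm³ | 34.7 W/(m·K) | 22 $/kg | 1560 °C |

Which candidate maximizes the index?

Screen on constraints: k ≥ 27.2 W/(m·K); cost ≤ 2.6 $/kg; max service T ≥ 308 °C. Survivors: sample Z, sample Y.
After converting to SI:
  sample Z: E = 113.8 GPa, ρ = 7140 kg/m³
  sample Y: E = 203.4 GPa, ρ = 7833 kg/m³
  sample Y: M = 0.751×10⁻³
  sample Z: M = 0.679×10⁻³
Sample Y has the largest M.

sample Y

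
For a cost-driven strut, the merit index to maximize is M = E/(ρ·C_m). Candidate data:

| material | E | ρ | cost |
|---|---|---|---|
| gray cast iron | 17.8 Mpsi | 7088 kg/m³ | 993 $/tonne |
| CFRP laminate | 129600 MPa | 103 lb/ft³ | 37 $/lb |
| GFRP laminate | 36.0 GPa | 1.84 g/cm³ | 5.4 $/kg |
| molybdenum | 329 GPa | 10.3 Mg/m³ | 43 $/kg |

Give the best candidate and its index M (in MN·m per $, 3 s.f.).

Convert each candidate to consistent units, then evaluate M:
  gray cast iron: E = 122.7 GPa, ρ = 7088 kg/m³, cost = 0.9930 $/kg
  CFRP laminate: E = 129.6 GPa, ρ = 1650 kg/m³, cost = 81.57 $/kg
  GFRP laminate: E = 36.00 GPa, ρ = 1840 kg/m³, cost = 5.400 $/kg
  molybdenum: E = 329.0 GPa, ρ = 10300 kg/m³, cost = 43.00 $/kg
  gray cast iron: M = 17.4 MN·m per $
  GFRP laminate: M = 3.62 MN·m per $
  CFRP laminate: M = 0.963 MN·m per $
  molybdenum: M = 0.743 MN·m per $
Gray cast iron has the largest M.

gray cast iron, M = 17.4 MN·m per $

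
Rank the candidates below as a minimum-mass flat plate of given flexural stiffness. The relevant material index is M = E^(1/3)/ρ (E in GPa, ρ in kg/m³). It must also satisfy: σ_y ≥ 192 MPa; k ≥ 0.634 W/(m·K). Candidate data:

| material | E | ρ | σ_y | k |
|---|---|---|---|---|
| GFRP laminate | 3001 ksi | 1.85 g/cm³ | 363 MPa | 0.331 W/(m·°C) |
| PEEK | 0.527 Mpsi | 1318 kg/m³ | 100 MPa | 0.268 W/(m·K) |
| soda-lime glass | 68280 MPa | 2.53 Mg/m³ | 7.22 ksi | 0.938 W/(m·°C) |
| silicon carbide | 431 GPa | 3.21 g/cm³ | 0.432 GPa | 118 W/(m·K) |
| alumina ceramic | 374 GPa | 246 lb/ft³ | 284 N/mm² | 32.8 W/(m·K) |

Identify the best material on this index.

silicon carbide

Screen on constraints: σ_y ≥ 192 MPa; k ≥ 0.634 W/(m·K). Survivors: silicon carbide, alumina ceramic.
Putting every candidate on a common basis:
  silicon carbide: E = 431.0 GPa, ρ = 3210 kg/m³
  alumina ceramic: E = 374.0 GPa, ρ = 3941 kg/m³
  silicon carbide: M = 2.35×10⁻³
  alumina ceramic: M = 1.83×10⁻³
Highest index: silicon carbide.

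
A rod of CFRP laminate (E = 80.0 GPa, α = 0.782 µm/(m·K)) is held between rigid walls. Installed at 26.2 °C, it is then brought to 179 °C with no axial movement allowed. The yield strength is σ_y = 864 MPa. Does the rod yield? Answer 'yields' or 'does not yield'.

does not yield

ΔT = 152.8 K. Constrained thermal stress σ = E·α·ΔT = 80.00×10³ MPa × 0.782×10⁻⁶ × 152.8 = 9.56 MPa (compressive).
Compare to σ_y = 864 MPa: σ < σ_y, so it does not yield.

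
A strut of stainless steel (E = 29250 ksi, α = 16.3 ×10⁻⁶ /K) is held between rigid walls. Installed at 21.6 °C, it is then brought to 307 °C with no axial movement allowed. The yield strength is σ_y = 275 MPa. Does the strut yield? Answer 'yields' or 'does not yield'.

E = 29250 ksi = 201.7 GPa.
ΔT = 285.4 K. Constrained thermal stress σ = E·α·ΔT = 201.7×10³ MPa × 16.3×10⁻⁶ × 285.4 = 938 MPa (compressive).
Compare to σ_y = 275 MPa: σ ≥ σ_y, so it yields.

yields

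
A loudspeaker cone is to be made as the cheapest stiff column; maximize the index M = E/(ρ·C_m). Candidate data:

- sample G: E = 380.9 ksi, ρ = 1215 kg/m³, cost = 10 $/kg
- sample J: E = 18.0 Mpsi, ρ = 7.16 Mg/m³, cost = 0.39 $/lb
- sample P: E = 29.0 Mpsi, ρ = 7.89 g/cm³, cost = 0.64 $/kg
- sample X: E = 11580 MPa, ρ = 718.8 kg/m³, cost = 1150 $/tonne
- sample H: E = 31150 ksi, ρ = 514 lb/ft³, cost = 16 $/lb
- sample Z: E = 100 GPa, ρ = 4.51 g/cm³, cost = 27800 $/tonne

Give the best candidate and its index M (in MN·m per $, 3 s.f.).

sample P, M = 39.6 MN·m per $

Putting every candidate on a common basis:
  sample G: E = 2.626 GPa, ρ = 1215 kg/m³, cost = 10.00 $/kg
  sample J: E = 124.1 GPa, ρ = 7160 kg/m³, cost = 0.8598 $/kg
  sample P: E = 199.9 GPa, ρ = 7890 kg/m³, cost = 0.6400 $/kg
  sample X: E = 11.58 GPa, ρ = 718.8 kg/m³, cost = 1.150 $/kg
  sample H: E = 214.8 GPa, ρ = 8233 kg/m³, cost = 35.27 $/kg
  sample Z: E = 100.0 GPa, ρ = 4510 kg/m³, cost = 27.80 $/kg
  sample P: M = 39.6 MN·m per $
  sample J: M = 20.2 MN·m per $
  sample X: M = 14.0 MN·m per $
  sample Z: M = 0.798 MN·m per $
  sample H: M = 0.740 MN·m per $
  sample G: M = 0.216 MN·m per $
Sample P ranks first.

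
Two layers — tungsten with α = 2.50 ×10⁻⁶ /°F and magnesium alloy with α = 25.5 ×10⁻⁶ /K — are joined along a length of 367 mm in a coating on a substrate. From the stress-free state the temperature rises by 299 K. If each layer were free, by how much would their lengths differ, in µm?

2300 µm

tungsten: α = 2.50×10⁻⁶/°F × 9/5 = 4.50×10⁻⁶/K.
Δα = |4.50 − 25.5|×10⁻⁶/K = 21.0×10⁻⁶/K.
ΔL_mismatch = Δα·L·ΔT = 21.0×10⁻⁶ × 367.0 mm × 299.0 K = 2300 µm.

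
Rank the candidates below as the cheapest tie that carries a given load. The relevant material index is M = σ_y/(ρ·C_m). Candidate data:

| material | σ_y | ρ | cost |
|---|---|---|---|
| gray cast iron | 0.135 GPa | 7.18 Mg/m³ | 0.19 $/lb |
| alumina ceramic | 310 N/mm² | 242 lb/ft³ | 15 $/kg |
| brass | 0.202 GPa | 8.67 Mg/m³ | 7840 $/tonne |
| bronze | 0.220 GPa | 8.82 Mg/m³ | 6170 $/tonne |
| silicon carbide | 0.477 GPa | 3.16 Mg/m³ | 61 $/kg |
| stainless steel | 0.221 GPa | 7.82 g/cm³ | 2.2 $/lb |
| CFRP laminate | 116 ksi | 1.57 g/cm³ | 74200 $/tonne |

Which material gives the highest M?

Putting every candidate on a common basis:
  gray cast iron: σ_y = 135.0 MPa, ρ = 7180 kg/m³, cost = 0.4189 $/kg
  alumina ceramic: σ_y = 310.0 MPa, ρ = 3876 kg/m³, cost = 15.00 $/kg
  brass: σ_y = 202.0 MPa, ρ = 8670 kg/m³, cost = 7.840 $/kg
  bronze: σ_y = 220.0 MPa, ρ = 8820 kg/m³, cost = 6.170 $/kg
  silicon carbide: σ_y = 477.0 MPa, ρ = 3160 kg/m³, cost = 61.00 $/kg
  stainless steel: σ_y = 221.0 MPa, ρ = 7820 kg/m³, cost = 4.850 $/kg
  CFRP laminate: σ_y = 799.8 MPa, ρ = 1570 kg/m³, cost = 74.20 $/kg
  gray cast iron: M = 44.9 kN·m per $
  CFRP laminate: M = 6.87 kN·m per $
  stainless steel: M = 5.83 kN·m per $
  alumina ceramic: M = 5.33 kN·m per $
  bronze: M = 4.04 kN·m per $
  brass: M = 2.97 kN·m per $
  silicon carbide: M = 2.47 kN·m per $
Gray cast iron ranks first.

gray cast iron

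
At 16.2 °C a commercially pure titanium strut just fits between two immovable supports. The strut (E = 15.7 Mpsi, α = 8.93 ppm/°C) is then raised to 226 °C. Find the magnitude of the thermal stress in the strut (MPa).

E = 15.7 Mpsi = 108.2 GPa.
ΔT = 209.8 K. Constrained thermal stress σ = E·α·ΔT = 108.2×10³ MPa × 8.93×10⁻⁶ × 209.8 = 203 MPa (compressive).

203 MPa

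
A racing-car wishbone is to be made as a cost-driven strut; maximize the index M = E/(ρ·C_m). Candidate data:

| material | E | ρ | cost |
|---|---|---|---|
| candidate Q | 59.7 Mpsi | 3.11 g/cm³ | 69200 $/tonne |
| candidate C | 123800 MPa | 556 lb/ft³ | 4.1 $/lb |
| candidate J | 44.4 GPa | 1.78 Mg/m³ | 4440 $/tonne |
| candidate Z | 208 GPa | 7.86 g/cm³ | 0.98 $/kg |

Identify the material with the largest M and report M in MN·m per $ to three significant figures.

candidate Z, M = 27.0 MN·m per $

After converting to SI:
  candidate Q: E = 411.6 GPa, ρ = 3110 kg/m³, cost = 69.20 $/kg
  candidate C: E = 123.8 GPa, ρ = 8906 kg/m³, cost = 9.039 $/kg
  candidate J: E = 44.40 GPa, ρ = 1780 kg/m³, cost = 4.440 $/kg
  candidate Z: E = 208.0 GPa, ρ = 7860 kg/m³, cost = 0.9800 $/kg
  candidate Z: M = 27.0 MN·m per $
  candidate J: M = 5.62 MN·m per $
  candidate Q: M = 1.91 MN·m per $
  candidate C: M = 1.54 MN·m per $
Candidate Z ranks first.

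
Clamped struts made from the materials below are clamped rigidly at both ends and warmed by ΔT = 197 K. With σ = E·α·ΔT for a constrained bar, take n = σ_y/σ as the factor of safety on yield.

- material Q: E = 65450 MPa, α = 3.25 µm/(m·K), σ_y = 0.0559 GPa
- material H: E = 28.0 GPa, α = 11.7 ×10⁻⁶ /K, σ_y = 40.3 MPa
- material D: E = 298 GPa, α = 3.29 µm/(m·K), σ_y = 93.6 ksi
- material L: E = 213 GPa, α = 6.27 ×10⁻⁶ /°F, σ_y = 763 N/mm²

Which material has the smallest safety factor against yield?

Per material, after unit conversion:
  material Q: E = 65.45, α = 3.25, σ_y = 55.90 → σ = 41.9 MPa, n = 1.33
  material H: E = 28.00, α = 11.7, σ_y = 40.30 → σ = 64.5 MPa, n = 0.624
  material D: E = 298.0, α = 3.29, σ_y = 645.3 → σ = 193 MPa, n = 3.34
  material L: E = 213.0, α = 11.3, σ_y = 763.0 → σ = 474 MPa, n = 1.61
The minimum is material H at n = 0.624.

material H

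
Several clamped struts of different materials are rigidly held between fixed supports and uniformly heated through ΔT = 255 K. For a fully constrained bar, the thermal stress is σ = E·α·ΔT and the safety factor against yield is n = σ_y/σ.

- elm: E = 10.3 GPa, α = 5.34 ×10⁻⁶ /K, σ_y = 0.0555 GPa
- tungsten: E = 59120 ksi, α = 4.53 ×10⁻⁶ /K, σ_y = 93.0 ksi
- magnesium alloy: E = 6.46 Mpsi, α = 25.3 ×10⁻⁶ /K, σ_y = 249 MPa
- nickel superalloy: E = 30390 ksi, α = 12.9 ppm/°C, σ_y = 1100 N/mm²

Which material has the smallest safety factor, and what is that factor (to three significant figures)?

magnesium alloy, n = 0.867

Per material, after unit conversion:
  elm: E = 10.30, α = 5.34, σ_y = 55.50 → σ = 14.0 MPa, n = 3.96
  tungsten: E = 407.6, α = 4.53, σ_y = 641.2 → σ = 471 MPa, n = 1.36
  magnesium alloy: E = 44.54, α = 25.3, σ_y = 249.0 → σ = 287 MPa, n = 0.867
  nickel superalloy: E = 209.5, α = 12.9, σ_y = 1100 → σ = 689 MPa, n = 1.60
The minimum is magnesium alloy at n = 0.867.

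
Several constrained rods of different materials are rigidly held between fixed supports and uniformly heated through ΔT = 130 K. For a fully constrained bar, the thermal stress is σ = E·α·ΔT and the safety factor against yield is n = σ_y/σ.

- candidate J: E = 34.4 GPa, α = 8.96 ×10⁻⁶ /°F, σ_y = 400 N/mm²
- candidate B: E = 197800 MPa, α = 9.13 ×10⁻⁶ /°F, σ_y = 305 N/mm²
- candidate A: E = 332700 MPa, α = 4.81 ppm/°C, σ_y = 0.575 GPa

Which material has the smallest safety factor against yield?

candidate B

With everything in SI (GPa, ×10⁻⁶/K, MPa):
  candidate J: E = 34.40, α = 16.1, σ_y = 400.0 → σ = 72.1 MPa, n = 5.55
  candidate B: E = 197.8, α = 16.4, σ_y = 305.0 → σ = 423 MPa, n = 0.722
  candidate A: E = 332.7, α = 4.81, σ_y = 575.0 → σ = 208 MPa, n = 2.76
Smallest n: candidate B with n = 0.722.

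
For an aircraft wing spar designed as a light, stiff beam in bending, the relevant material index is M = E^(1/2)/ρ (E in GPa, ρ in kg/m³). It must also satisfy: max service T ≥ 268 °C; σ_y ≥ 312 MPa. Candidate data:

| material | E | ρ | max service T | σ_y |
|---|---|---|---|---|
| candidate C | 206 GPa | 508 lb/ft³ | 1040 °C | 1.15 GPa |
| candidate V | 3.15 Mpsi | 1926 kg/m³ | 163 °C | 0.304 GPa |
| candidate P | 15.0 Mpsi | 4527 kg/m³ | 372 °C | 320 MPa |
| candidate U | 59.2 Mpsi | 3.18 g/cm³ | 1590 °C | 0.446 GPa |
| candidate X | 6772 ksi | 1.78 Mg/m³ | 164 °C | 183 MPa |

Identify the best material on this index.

Screen on constraints: max service T ≥ 268 °C; σ_y ≥ 312 MPa. Survivors: candidate C, candidate P, candidate U.
Normalizing units and computing the index:
  candidate C: E = 206.0 GPa, ρ = 8137 kg/m³
  candidate P: E = 103.4 GPa, ρ = 4527 kg/m³
  candidate U: E = 408.2 GPa, ρ = 3180 kg/m³
  candidate U: M = 6.35×10⁻³
  candidate P: M = 2.25×10⁻³
  candidate C: M = 1.76×10⁻³
Candidate U has the largest M.

candidate U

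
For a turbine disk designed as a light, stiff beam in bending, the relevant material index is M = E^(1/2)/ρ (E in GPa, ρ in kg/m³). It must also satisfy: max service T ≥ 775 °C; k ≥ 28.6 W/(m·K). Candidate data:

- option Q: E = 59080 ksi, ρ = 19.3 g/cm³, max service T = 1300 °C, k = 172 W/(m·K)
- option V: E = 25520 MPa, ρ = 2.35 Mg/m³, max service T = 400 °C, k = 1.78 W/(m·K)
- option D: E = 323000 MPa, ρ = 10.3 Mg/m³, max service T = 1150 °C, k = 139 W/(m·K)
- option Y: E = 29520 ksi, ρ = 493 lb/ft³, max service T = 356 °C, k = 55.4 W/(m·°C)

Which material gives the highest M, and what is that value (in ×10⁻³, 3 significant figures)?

Screen on constraints: max service T ≥ 775 °C; k ≥ 28.6 W/(m·K). Survivors: option Q, option D.
Convert each candidate to consistent units, then evaluate M:
  option Q: E = 407.3 GPa, ρ = 19300 kg/m³
  option D: E = 323.0 GPa, ρ = 10300 kg/m³
  option D: M = 1.74×10⁻³
  option Q: M = 1.05×10⁻³
Option D ranks first.

option D, M = 1.74×10⁻³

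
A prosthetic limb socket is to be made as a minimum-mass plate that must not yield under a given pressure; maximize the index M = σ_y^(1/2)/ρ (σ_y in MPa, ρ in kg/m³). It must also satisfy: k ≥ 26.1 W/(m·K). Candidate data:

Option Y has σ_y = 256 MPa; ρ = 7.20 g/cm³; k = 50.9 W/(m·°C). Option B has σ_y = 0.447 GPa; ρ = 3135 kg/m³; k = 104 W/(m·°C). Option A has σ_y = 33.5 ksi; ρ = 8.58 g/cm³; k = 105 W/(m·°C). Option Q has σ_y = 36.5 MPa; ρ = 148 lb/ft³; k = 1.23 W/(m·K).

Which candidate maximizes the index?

option B

Screen on constraints: k ≥ 26.1 W/(m·K). Survivors: option Y, option B, option A.
In SI units:
  option Y: σ_y = 256.0 MPa, ρ = 7200 kg/m³
  option B: σ_y = 447.0 MPa, ρ = 3135 kg/m³
  option A: σ_y = 231.0 MPa, ρ = 8580 kg/m³
  option B: M = 6.74×10⁻³
  option Y: M = 2.22×10⁻³
  option A: M = 1.77×10⁻³
The maximum is for option B.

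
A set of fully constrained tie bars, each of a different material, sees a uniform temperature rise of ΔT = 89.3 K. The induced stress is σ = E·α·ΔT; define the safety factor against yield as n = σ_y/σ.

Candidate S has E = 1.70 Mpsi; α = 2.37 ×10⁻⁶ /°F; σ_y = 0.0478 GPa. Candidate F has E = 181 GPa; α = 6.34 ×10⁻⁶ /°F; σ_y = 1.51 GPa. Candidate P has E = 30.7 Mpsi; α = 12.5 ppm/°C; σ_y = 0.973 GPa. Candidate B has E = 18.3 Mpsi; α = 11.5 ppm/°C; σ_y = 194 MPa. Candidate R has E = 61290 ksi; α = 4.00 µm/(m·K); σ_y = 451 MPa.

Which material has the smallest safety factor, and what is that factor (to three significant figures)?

With everything in SI (GPa, ×10⁻⁶/K, MPa):
  candidate S: E = 11.72, α = 4.27, σ_y = 47.80 → σ = 4.47 MPa, n = 10.7
  candidate F: E = 181.0, α = 11.4, σ_y = 1510 → σ = 184 MPa, n = 8.19
  candidate P: E = 211.7, α = 12.5, σ_y = 973.0 → σ = 236 MPa, n = 4.12
  candidate B: E = 126.2, α = 11.5, σ_y = 194.0 → σ = 130 MPa, n = 1.50
  candidate R: E = 422.6, α = 4.00, σ_y = 451.0 → σ = 151 MPa, n = 2.99
Smallest n: candidate B with n = 1.50.

candidate B, n = 1.50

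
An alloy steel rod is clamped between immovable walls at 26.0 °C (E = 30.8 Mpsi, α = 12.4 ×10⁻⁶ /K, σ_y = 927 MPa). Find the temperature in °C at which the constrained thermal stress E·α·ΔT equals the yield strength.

378 °C

E = 30.8 Mpsi = 212.4 GPa.
E·α·ΔT = 927.0 MPa ⇒ ΔT = 927.0 / (212.4×10³ × 12.4×10⁻⁶) = 352.0 K.
T = 26.0 + 352.0 = 378.0 °C.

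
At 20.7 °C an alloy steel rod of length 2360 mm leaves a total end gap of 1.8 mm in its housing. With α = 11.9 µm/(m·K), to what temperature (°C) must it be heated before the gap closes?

α·L₀·ΔT = 1.8 mm ⇒ ΔT = 1.8 / (11.9×10⁻⁶ × 2360.0) = 64.09 K.
T = 20.7 + 64.09 = 84.79 °C.

84.8 °C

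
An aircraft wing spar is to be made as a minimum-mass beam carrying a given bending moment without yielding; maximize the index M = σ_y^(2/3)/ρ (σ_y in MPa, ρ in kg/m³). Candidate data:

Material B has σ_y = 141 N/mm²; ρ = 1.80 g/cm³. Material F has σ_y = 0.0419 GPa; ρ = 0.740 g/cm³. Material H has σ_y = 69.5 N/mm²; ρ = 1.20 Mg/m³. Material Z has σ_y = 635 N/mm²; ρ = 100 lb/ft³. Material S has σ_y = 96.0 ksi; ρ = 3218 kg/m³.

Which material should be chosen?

material Z

Normalizing units and computing the index:
  material B: σ_y = 141.0 MPa, ρ = 1800 kg/m³
  material F: σ_y = 41.90 MPa, ρ = 740.0 kg/m³
  material H: σ_y = 69.50 MPa, ρ = 1200 kg/m³
  material Z: σ_y = 635.0 MPa, ρ = 1602 kg/m³
  material S: σ_y = 661.9 MPa, ρ = 3218 kg/m³
  material Z: M = 46.1×10⁻³
  material S: M = 23.6×10⁻³
  material F: M = 16.3×10⁻³
  material B: M = 15.1×10⁻³
  material H: M = 14.1×10⁻³
Material Z has the largest M.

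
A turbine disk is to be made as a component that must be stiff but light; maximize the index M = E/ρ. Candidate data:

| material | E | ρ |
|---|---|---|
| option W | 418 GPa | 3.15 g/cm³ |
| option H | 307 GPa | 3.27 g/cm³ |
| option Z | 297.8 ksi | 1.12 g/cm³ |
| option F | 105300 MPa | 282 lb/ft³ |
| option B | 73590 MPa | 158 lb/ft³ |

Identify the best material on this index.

Putting every candidate on a common basis:
  option W: E = 418.0 GPa, ρ = 3150 kg/m³
  option H: E = 307.0 GPa, ρ = 3270 kg/m³
  option Z: E = 2.053 GPa, ρ = 1120 kg/m³
  option F: E = 105.3 GPa, ρ = 4517 kg/m³
  option B: E = 73.59 GPa, ρ = 2531 kg/m³
  option W: M = 133 MN·m/kg
  option H: M = 93.9 MN·m/kg
  option B: M = 29.1 MN·m/kg
  option F: M = 23.3 MN·m/kg
  option Z: M = 1.83 MN·m/kg
The maximum is for option W.

option W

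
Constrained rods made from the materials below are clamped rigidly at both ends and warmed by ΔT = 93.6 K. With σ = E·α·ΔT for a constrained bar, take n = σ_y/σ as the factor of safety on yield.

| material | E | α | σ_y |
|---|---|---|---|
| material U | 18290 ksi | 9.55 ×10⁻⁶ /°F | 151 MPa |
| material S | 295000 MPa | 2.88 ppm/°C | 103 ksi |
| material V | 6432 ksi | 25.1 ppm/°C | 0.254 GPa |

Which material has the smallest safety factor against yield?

material U

In consistent units (E in GPa, α in ×10⁻⁶/K, σ_y in MPa):
  material U: E = 126.1, α = 17.2, σ_y = 151.0 → σ = 203 MPa, n = 0.744
  material S: E = 295.0, α = 2.88, σ_y = 710.2 → σ = 79.5 MPa, n = 8.93
  material V: E = 44.35, α = 25.1, σ_y = 254.0 → σ = 104 MPa, n = 2.44
Smallest n: material U with n = 0.744.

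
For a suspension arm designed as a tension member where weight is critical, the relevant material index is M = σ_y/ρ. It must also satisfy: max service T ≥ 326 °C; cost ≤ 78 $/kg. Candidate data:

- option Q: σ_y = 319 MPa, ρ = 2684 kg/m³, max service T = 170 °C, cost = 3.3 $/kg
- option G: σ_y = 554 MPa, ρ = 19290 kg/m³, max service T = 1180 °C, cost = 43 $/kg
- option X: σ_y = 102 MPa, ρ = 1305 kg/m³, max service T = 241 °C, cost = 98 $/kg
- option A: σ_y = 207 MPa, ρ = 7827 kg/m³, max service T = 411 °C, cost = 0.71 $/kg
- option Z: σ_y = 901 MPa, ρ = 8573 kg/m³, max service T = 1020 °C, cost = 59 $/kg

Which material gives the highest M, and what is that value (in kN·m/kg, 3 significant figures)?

Screen on constraints: max service T ≥ 326 °C; cost ≤ 78 $/kg. Survivors: option G, option A, option Z.
Computing M directly (units already consistent):
  option Z: M = 105 kN·m/kg
  option G: M = 28.7 kN·m/kg
  option A: M = 26.4 kN·m/kg
The maximum is for option Z.

option Z, M = 105 kN·m/kg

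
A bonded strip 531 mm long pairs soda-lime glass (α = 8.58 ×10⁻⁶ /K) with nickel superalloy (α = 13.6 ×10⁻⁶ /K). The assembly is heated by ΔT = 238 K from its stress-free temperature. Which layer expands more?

nickel superalloy

α(soda-lime glass) = 8.58×10⁻⁶/K vs α(nickel superalloy) = 13.6×10⁻⁶/K.
Higher α expands more for the same ΔT: nickel superalloy.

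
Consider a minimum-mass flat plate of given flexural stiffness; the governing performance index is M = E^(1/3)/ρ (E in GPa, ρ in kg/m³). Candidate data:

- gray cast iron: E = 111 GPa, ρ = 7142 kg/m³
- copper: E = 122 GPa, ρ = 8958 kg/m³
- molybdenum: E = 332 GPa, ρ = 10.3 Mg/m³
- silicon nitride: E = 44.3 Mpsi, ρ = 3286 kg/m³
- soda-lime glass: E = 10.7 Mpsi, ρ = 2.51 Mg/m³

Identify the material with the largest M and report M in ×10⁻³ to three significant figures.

silicon nitride, M = 2.05×10⁻³

Convert each candidate to consistent units, then evaluate M:
  gray cast iron: E = 111.0 GPa, ρ = 7142 kg/m³
  copper: E = 122.0 GPa, ρ = 8958 kg/m³
  molybdenum: E = 332.0 GPa, ρ = 10300 kg/m³
  silicon nitride: E = 305.4 GPa, ρ = 3286 kg/m³
  soda-lime glass: E = 73.77 GPa, ρ = 2510 kg/m³
  silicon nitride: M = 2.05×10⁻³
  soda-lime glass: M = 1.67×10⁻³
  gray cast iron: M = 0.673×10⁻³
  molybdenum: M = 0.672×10⁻³
  copper: M = 0.554×10⁻³
Highest index: silicon nitride.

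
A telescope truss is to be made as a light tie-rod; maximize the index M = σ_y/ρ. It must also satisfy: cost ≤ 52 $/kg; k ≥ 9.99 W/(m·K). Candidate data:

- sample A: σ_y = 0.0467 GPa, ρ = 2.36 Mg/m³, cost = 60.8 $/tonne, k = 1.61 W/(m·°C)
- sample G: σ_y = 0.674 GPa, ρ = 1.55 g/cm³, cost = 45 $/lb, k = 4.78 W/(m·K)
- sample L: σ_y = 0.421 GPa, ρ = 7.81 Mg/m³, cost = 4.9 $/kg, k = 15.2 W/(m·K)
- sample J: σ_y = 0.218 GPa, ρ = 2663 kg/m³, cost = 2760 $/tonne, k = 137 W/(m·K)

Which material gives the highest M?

Screen on constraints: cost ≤ 52 $/kg; k ≥ 9.99 W/(m·K). Survivors: sample L, sample J.
Putting every candidate on a common basis:
  sample L: σ_y = 421.0 MPa, ρ = 7810 kg/m³
  sample J: σ_y = 218.0 MPa, ρ = 2663 kg/m³
  sample J: M = 81.9 kN·m/kg
  sample L: M = 53.9 kN·m/kg
The maximum is for sample J.

sample J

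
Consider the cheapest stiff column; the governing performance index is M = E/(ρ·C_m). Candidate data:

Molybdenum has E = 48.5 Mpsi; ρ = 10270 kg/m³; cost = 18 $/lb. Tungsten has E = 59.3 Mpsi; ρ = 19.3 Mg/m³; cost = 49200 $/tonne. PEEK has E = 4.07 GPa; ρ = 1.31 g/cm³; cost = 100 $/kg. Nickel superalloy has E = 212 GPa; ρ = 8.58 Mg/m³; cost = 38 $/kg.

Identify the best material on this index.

molybdenum

Putting every candidate on a common basis:
  molybdenum: E = 334.4 GPa, ρ = 10270 kg/m³, cost = 39.68 $/kg
  tungsten: E = 408.9 GPa, ρ = 19300 kg/m³, cost = 49.20 $/kg
  PEEK: E = 4.070 GPa, ρ = 1310 kg/m³, cost = 100.0 $/kg
  nickel superalloy: E = 212.0 GPa, ρ = 8580 kg/m³, cost = 38.00 $/kg
  molybdenum: M = 0.821 MN·m per $
  nickel superalloy: M = 0.650 MN·m per $
  tungsten: M = 0.431 MN·m per $
  PEEK: M = 0.0311 MN·m per $
Highest index: molybdenum.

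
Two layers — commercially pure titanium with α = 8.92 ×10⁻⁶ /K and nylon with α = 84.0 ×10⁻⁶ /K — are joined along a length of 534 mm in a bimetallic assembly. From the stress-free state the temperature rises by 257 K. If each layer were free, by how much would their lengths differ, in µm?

Δα = |8.92 − 84.0|×10⁻⁶/K = 75.1×10⁻⁶/K.
ΔL_mismatch = Δα·L·ΔT = 75.1×10⁻⁶ × 534.0 mm × 257.0 K = 10300 µm.

10300 µm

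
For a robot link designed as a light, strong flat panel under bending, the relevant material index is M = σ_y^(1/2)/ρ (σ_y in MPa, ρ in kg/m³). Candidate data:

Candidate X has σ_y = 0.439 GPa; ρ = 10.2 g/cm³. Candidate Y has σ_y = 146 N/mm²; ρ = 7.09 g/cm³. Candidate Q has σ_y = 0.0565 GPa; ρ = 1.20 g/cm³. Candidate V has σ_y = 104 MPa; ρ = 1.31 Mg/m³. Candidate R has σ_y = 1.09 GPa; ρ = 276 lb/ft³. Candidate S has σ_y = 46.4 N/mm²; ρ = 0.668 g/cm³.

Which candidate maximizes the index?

Normalizing units and computing the index:
  candidate X: σ_y = 439.0 MPa, ρ = 10200 kg/m³
  candidate Y: σ_y = 146.0 MPa, ρ = 7090 kg/m³
  candidate Q: σ_y = 56.50 MPa, ρ = 1200 kg/m³
  candidate V: σ_y = 104.0 MPa, ρ = 1310 kg/m³
  candidate R: σ_y = 1090 MPa, ρ = 4421 kg/m³
  candidate S: σ_y = 46.40 MPa, ρ = 668.0 kg/m³
  candidate S: M = 10.2×10⁻³
  candidate V: M = 7.78×10⁻³
  candidate R: M = 7.47×10⁻³
  candidate Q: M = 6.26×10⁻³
  candidate X: M = 2.05×10⁻³
  candidate Y: M = 1.70×10⁻³
Candidate S ranks first.

candidate S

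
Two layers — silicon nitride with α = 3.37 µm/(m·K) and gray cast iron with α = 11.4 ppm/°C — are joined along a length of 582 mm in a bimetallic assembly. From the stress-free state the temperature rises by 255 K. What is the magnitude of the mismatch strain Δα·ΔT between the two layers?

2.05×10⁻³

Δα = |3.37 − 11.4|×10⁻⁶/K = 8.03×10⁻⁶/K.
Mismatch strain = Δα·ΔT = 8.03×10⁻⁶ × 255.0 = 2.05×10⁻³.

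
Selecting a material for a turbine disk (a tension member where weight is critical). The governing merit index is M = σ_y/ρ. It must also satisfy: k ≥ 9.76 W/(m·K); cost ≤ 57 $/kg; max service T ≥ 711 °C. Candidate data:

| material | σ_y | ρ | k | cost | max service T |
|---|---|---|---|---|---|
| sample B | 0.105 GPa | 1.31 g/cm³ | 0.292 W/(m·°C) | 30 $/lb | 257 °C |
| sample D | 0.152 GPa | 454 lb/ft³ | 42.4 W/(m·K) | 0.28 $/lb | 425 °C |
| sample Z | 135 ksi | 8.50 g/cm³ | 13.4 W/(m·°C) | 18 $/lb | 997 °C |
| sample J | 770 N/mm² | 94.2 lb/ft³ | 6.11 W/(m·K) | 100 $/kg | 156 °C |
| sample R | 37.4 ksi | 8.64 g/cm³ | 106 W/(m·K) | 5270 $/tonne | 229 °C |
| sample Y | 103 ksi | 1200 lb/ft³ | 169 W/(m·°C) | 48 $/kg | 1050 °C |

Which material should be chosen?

Screen on constraints: k ≥ 9.76 W/(m·K); cost ≤ 57 $/kg; max service T ≥ 711 °C. Survivors: sample Z, sample Y.
In SI units:
  sample Z: σ_y = 930.8 MPa, ρ = 8500 kg/m³
  sample Y: σ_y = 710.2 MPa, ρ = 19220 kg/m³
  sample Z: M = 110 kN·m/kg
  sample Y: M = 36.9 kN·m/kg
Sample Z ranks first.

sample Z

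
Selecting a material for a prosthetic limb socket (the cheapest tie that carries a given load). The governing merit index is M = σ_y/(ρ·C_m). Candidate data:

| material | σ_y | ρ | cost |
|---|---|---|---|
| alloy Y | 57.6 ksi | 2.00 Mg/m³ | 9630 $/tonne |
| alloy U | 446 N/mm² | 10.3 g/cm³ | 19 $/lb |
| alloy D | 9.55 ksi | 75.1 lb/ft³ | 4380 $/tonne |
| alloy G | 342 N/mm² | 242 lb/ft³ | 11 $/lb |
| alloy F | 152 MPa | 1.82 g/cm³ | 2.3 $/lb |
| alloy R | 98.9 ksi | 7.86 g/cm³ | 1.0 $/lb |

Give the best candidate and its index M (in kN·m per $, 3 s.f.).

alloy R, M = 39.4 kN·m per $

Convert each candidate to consistent units, then evaluate M:
  alloy Y: σ_y = 397.1 MPa, ρ = 2000 kg/m³, cost = 9.630 $/kg
  alloy U: σ_y = 446.0 MPa, ρ = 10300 kg/m³, cost = 41.89 $/kg
  alloy D: σ_y = 65.84 MPa, ρ = 1203 kg/m³, cost = 4.380 $/kg
  alloy G: σ_y = 342.0 MPa, ρ = 3876 kg/m³, cost = 24.25 $/kg
  alloy F: σ_y = 152.0 MPa, ρ = 1820 kg/m³, cost = 5.071 $/kg
  alloy R: σ_y = 681.9 MPa, ρ = 7860 kg/m³, cost = 2.205 $/kg
  alloy R: M = 39.4 kN·m per $
  alloy Y: M = 20.6 kN·m per $
  alloy F: M = 16.5 kN·m per $
  alloy D: M = 12.5 kN·m per $
  alloy G: M = 3.64 kN·m per $
  alloy U: M = 1.03 kN·m per $
The maximum is for alloy R.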